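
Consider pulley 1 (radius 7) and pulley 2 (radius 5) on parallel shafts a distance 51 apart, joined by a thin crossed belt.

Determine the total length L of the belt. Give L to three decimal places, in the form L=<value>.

L=142.536

crossed belt: β = asin((r1+r2)/C) = asin(12/51) = 13.6090°
wrap1 = wrap2 = π + 2β = 207.2179°
tangent length = C·cosβ = 49.5681
L = (r1+r2)·wrap + 2·C·cosβ = 12·3.6166 + 2·49.5681 = 142.5359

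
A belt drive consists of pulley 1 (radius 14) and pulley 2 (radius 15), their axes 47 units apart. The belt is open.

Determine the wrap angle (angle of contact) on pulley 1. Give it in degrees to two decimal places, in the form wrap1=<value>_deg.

wrap1=177.56_deg

open belt: β = asin((r2−r1)/C) = asin(1/47) = 1.2192°
wrap1 = π − 2β = 177.5617°
wrap2 = π + 2β = 182.4383°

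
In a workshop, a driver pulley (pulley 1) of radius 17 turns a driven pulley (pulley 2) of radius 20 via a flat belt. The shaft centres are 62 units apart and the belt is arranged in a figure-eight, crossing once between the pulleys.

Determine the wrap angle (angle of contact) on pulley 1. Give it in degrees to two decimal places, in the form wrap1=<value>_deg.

crossed belt: β = asin((r1+r2)/C) = asin(37/62) = 36.6392°
wrap1 = wrap2 = π + 2β = 253.2784°

wrap1=253.28_deg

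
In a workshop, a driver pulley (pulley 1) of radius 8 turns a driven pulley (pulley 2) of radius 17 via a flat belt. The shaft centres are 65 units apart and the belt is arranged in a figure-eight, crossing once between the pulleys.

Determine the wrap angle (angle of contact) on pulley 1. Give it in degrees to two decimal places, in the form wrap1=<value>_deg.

crossed belt: β = asin((r1+r2)/C) = asin(25/65) = 22.6199°
wrap1 = wrap2 = π + 2β = 225.2397°

wrap1=225.24_deg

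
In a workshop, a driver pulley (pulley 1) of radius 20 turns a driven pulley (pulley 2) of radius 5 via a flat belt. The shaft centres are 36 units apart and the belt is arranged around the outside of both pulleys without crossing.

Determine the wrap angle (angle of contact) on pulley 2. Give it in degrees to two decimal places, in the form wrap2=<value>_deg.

wrap2=130.75_deg

open belt: β = asin((r2−r1)/C) = asin(-15/36) = -24.6243°
wrap1 = π − 2β = 229.2486°
wrap2 = π + 2β = 130.7514°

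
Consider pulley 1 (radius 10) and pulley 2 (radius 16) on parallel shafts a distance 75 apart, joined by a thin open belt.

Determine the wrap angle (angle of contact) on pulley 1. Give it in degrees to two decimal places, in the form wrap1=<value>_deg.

wrap1=170.82_deg

open belt: β = asin((r2−r1)/C) = asin(6/75) = 4.5886°
wrap1 = π − 2β = 170.8229°
wrap2 = π + 2β = 189.1771°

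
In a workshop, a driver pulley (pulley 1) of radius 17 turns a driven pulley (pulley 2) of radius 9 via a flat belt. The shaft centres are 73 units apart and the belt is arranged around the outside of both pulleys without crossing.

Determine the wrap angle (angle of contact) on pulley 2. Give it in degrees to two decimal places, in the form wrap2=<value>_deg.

wrap2=167.42_deg

open belt: β = asin((r2−r1)/C) = asin(-8/73) = -6.2916°
wrap1 = π − 2β = 192.5833°
wrap2 = π + 2β = 167.4167°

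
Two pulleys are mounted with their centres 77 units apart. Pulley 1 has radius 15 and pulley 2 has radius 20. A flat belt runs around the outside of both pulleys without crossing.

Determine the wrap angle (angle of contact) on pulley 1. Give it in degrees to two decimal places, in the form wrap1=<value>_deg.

open belt: β = asin((r2−r1)/C) = asin(5/77) = 3.7231°
wrap1 = π − 2β = 172.5538°
wrap2 = π + 2β = 187.4462°

wrap1=172.55_deg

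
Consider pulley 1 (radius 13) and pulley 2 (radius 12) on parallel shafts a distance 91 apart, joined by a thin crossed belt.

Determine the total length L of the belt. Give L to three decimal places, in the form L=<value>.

L=267.452

crossed belt: β = asin((r1+r2)/C) = asin(25/91) = 15.9456°
wrap1 = wrap2 = π + 2β = 211.8913°
tangent length = C·cosβ = 87.4986
L = (r1+r2)·wrap + 2·C·cosβ = 25·3.6982 + 2·87.4986 = 267.4522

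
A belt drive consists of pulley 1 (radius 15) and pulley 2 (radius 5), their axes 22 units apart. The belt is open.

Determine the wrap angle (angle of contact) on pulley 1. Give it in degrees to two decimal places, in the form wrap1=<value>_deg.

wrap1=234.07_deg

open belt: β = asin((r2−r1)/C) = asin(-10/22) = -27.0357°
wrap1 = π − 2β = 234.0714°
wrap2 = π + 2β = 125.9286°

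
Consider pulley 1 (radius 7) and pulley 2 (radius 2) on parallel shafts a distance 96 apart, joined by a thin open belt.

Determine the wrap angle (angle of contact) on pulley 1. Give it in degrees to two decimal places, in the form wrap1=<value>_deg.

open belt: β = asin((r2−r1)/C) = asin(-5/96) = -2.9855°
wrap1 = π − 2β = 185.9710°
wrap2 = π + 2β = 174.0290°

wrap1=185.97_deg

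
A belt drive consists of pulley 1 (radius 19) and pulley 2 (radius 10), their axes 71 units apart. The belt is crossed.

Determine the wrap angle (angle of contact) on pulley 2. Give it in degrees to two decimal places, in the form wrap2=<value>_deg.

wrap2=228.22_deg

crossed belt: β = asin((r1+r2)/C) = asin(29/71) = 24.1075°
wrap1 = wrap2 = π + 2β = 228.2151°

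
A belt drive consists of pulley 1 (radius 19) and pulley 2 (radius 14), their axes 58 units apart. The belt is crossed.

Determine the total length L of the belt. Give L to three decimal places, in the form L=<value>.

crossed belt: β = asin((r1+r2)/C) = asin(33/58) = 34.6781°
wrap1 = wrap2 = π + 2β = 249.3562°
tangent length = C·cosβ = 47.6970
L = (r1+r2)·wrap + 2·C·cosβ = 33·4.3521 + 2·47.6970 = 239.0128

L=239.013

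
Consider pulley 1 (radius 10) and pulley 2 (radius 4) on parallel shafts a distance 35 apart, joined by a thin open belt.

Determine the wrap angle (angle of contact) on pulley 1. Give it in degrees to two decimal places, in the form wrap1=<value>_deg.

open belt: β = asin((r2−r1)/C) = asin(-6/35) = -9.8709°
wrap1 = π − 2β = 199.7418°
wrap2 = π + 2β = 160.2582°

wrap1=199.74_deg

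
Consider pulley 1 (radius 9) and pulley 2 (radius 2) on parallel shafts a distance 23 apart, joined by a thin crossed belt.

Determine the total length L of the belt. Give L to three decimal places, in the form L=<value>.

L=85.926

crossed belt: β = asin((r1+r2)/C) = asin(11/23) = 28.5719°
wrap1 = wrap2 = π + 2β = 237.1438°
tangent length = C·cosβ = 20.1990
L = (r1+r2)·wrap + 2·C·cosβ = 11·4.1389 + 2·20.1990 = 85.9264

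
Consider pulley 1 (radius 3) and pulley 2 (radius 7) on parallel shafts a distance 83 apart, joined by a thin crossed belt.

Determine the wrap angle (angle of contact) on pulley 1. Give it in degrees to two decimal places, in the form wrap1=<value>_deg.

wrap1=193.84_deg

crossed belt: β = asin((r1+r2)/C) = asin(10/83) = 6.9199°
wrap1 = wrap2 = π + 2β = 193.8398°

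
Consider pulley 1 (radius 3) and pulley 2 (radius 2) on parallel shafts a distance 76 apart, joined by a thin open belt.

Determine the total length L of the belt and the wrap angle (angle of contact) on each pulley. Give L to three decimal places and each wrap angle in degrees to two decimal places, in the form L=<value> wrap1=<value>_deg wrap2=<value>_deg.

L=167.721 wrap1=181.51_deg wrap2=178.49_deg

open belt: β = asin((r2−r1)/C) = asin(-1/76) = -0.7539°
wrap1 = π − 2β = 181.5078°
wrap2 = π + 2β = 178.4922°
tangent length = C·cosβ = 75.9934
L = r1·wrap1 + r2·wrap2 + 2·C·cosβ = 3·3.1679 + 2·3.1153 + 2·75.9934 = 167.7211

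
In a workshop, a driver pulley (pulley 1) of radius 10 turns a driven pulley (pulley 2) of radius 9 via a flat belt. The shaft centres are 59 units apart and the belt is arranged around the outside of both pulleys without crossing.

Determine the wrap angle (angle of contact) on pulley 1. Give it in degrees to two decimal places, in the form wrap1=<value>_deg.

wrap1=181.94_deg

open belt: β = asin((r2−r1)/C) = asin(-1/59) = -0.9712°
wrap1 = π − 2β = 181.9423°
wrap2 = π + 2β = 178.0577°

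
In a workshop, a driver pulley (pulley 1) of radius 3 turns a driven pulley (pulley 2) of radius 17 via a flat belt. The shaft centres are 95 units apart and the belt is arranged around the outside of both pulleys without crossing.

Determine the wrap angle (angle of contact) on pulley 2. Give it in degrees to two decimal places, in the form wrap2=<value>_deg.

wrap2=196.95_deg

open belt: β = asin((r2−r1)/C) = asin(14/95) = 8.4745°
wrap1 = π − 2β = 163.0511°
wrap2 = π + 2β = 196.9489°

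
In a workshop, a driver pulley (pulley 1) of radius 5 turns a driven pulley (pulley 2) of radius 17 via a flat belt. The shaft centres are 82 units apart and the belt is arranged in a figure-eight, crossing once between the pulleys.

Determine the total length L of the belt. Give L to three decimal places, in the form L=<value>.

L=239.054

crossed belt: β = asin((r1+r2)/C) = asin(22/82) = 15.5627°
wrap1 = wrap2 = π + 2β = 211.1254°
tangent length = C·cosβ = 78.9937
L = (r1+r2)·wrap + 2·C·cosβ = 22·3.6848 + 2·78.9937 = 239.0537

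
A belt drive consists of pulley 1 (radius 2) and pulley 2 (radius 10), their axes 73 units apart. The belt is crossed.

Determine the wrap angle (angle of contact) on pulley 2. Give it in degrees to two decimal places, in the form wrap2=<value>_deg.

crossed belt: β = asin((r1+r2)/C) = asin(12/73) = 9.4614°
wrap1 = wrap2 = π + 2β = 198.9229°

wrap2=198.92_deg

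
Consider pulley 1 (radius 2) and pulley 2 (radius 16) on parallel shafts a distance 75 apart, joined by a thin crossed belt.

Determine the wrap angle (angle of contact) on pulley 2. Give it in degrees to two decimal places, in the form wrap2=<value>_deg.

wrap2=207.77_deg

crossed belt: β = asin((r1+r2)/C) = asin(18/75) = 13.8865°
wrap1 = wrap2 = π + 2β = 207.7731°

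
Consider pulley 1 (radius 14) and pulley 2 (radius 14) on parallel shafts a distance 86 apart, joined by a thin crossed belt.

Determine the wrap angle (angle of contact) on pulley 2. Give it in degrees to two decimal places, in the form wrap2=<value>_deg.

crossed belt: β = asin((r1+r2)/C) = asin(28/86) = 19.0008°
wrap1 = wrap2 = π + 2β = 218.0016°

wrap2=218.00_deg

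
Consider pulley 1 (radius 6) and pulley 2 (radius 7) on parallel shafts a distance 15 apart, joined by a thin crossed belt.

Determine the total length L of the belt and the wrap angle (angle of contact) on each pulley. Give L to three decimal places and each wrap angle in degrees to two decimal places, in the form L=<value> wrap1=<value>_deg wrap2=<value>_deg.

L=83.068 wrap1=300.15_deg wrap2=300.15_deg

crossed belt: β = asin((r1+r2)/C) = asin(13/15) = 60.0736°
wrap1 = wrap2 = π + 2β = 300.1471°
tangent length = C·cosβ = 7.4833
L = (r1+r2)·wrap + 2·C·cosβ = 13·5.2386 + 2·7.4833 = 83.0679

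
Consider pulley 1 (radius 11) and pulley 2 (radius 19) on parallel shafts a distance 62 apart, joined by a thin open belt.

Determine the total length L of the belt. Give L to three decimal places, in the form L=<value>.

L=219.281

open belt: β = asin((r2−r1)/C) = asin(8/62) = 7.4137°
wrap1 = π − 2β = 165.1727°
wrap2 = π + 2β = 194.8273°
tangent length = C·cosβ = 61.4817
L = r1·wrap1 + r2·wrap2 + 2·C·cosβ = 11·2.8828 + 19·3.4004 + 2·61.4817 = 219.2815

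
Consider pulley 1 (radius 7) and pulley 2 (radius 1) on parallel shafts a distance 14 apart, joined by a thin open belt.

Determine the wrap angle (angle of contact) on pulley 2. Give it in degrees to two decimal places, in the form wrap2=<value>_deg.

wrap2=129.25_deg

open belt: β = asin((r2−r1)/C) = asin(-6/14) = -25.3769°
wrap1 = π − 2β = 230.7539°
wrap2 = π + 2β = 129.2461°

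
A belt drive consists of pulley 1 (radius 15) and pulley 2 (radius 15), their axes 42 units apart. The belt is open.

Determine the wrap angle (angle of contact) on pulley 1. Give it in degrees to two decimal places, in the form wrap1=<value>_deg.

wrap1=180.00_deg

open belt: β = asin((r2−r1)/C) = asin(0/42) = 0.0000°
wrap1 = π − 2β = 180.0000°
wrap2 = π + 2β = 180.0000°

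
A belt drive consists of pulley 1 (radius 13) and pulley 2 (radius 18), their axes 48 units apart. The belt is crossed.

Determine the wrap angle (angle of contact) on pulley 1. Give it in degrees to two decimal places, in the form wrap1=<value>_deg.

crossed belt: β = asin((r1+r2)/C) = asin(31/48) = 40.2282°
wrap1 = wrap2 = π + 2β = 260.4564°

wrap1=260.46_deg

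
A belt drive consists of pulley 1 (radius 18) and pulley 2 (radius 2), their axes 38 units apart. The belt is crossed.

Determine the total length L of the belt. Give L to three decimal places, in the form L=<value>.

L=149.624

crossed belt: β = asin((r1+r2)/C) = asin(20/38) = 31.7569°
wrap1 = wrap2 = π + 2β = 243.5137°
tangent length = C·cosβ = 32.3110
L = (r1+r2)·wrap + 2·C·cosβ = 20·4.2501 + 2·32.3110 = 149.6243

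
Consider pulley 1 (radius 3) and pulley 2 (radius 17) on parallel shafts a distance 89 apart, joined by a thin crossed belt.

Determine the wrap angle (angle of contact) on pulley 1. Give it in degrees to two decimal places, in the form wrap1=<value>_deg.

wrap1=205.97_deg

crossed belt: β = asin((r1+r2)/C) = asin(20/89) = 12.9864°
wrap1 = wrap2 = π + 2β = 205.9727°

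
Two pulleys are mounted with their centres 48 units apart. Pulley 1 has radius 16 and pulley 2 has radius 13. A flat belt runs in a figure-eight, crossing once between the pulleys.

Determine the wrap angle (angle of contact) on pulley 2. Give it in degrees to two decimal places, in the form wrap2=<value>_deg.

crossed belt: β = asin((r1+r2)/C) = asin(29/48) = 37.1689°
wrap1 = wrap2 = π + 2β = 254.3378°

wrap2=254.34_deg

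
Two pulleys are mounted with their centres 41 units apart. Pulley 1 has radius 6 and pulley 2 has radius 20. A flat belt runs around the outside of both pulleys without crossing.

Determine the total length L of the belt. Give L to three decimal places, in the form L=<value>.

open belt: β = asin((r2−r1)/C) = asin(14/41) = 19.9661°
wrap1 = π − 2β = 140.0679°
wrap2 = π + 2β = 219.9321°
tangent length = C·cosβ = 38.5357
L = r1·wrap1 + r2·wrap2 + 2·C·cosβ = 6·2.4446 + 20·3.8385 + 2·38.5357 = 168.5101

L=168.510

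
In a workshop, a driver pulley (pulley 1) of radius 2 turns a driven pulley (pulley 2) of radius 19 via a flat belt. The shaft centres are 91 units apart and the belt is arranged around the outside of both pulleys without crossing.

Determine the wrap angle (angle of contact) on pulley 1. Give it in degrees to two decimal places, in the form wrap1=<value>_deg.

wrap1=158.47_deg

open belt: β = asin((r2−r1)/C) = asin(17/91) = 10.7669°
wrap1 = π − 2β = 158.4663°
wrap2 = π + 2β = 201.5337°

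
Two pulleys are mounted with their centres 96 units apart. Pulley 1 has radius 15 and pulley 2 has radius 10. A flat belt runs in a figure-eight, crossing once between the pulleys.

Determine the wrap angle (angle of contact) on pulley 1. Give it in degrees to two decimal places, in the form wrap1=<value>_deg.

crossed belt: β = asin((r1+r2)/C) = asin(25/96) = 15.0948°
wrap1 = wrap2 = π + 2β = 210.1896°

wrap1=210.19_deg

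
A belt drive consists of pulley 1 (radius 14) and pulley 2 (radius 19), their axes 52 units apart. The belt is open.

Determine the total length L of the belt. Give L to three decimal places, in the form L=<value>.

open belt: β = asin((r2−r1)/C) = asin(5/52) = 5.5177°
wrap1 = π − 2β = 168.9645°
wrap2 = π + 2β = 191.0355°
tangent length = C·cosβ = 51.7591
L = r1·wrap1 + r2·wrap2 + 2·C·cosβ = 14·2.9490 + 19·3.3342 + 2·51.7591 = 208.1537

L=208.154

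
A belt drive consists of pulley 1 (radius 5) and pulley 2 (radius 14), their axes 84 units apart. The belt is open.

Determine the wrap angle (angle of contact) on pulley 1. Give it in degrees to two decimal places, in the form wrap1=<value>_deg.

open belt: β = asin((r2−r1)/C) = asin(9/84) = 6.1506°
wrap1 = π − 2β = 167.6987°
wrap2 = π + 2β = 192.3013°

wrap1=167.70_deg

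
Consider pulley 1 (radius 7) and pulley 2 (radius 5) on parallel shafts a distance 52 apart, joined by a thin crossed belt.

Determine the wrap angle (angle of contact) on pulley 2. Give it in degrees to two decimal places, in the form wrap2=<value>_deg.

wrap2=206.68_deg

crossed belt: β = asin((r1+r2)/C) = asin(12/52) = 13.3424°
wrap1 = wrap2 = π + 2β = 206.6847°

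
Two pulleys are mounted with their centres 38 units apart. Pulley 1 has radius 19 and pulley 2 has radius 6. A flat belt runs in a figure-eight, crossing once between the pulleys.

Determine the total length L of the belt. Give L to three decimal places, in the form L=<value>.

crossed belt: β = asin((r1+r2)/C) = asin(25/38) = 41.1395°
wrap1 = wrap2 = π + 2β = 262.2790°
tangent length = C·cosβ = 28.6182
L = (r1+r2)·wrap + 2·C·cosβ = 25·4.5776 + 2·28.6182 = 171.6772

L=171.677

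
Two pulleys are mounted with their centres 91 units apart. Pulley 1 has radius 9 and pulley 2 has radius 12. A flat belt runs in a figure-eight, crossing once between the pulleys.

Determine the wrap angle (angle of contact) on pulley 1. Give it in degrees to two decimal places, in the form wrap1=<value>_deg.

crossed belt: β = asin((r1+r2)/C) = asin(21/91) = 13.3424°
wrap1 = wrap2 = π + 2β = 206.6847°

wrap1=206.68_deg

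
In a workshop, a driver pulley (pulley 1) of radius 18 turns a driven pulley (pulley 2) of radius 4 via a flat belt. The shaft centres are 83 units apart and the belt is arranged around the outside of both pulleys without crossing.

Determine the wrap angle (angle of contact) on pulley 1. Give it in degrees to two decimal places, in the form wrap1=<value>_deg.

open belt: β = asin((r2−r1)/C) = asin(-14/83) = -9.7108°
wrap1 = π − 2β = 199.4215°
wrap2 = π + 2β = 160.5785°

wrap1=199.42_deg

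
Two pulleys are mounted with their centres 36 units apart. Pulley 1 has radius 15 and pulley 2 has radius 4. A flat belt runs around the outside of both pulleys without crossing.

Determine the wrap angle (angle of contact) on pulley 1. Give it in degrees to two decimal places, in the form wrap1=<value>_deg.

open belt: β = asin((r2−r1)/C) = asin(-11/36) = -17.7916°
wrap1 = π − 2β = 215.5832°
wrap2 = π + 2β = 144.4168°

wrap1=215.58_deg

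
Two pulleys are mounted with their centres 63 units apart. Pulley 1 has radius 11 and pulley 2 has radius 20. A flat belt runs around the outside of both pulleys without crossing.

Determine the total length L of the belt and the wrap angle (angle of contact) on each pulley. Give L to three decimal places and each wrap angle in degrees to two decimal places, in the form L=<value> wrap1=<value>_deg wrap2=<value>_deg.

open belt: β = asin((r2−r1)/C) = asin(9/63) = 8.2132°
wrap1 = π − 2β = 163.5736°
wrap2 = π + 2β = 196.4264°
tangent length = C·cosβ = 62.3538
L = r1·wrap1 + r2·wrap2 + 2·C·cosβ = 11·2.8549 + 20·3.4283 + 2·62.3538 = 224.6773

L=224.677 wrap1=163.57_deg wrap2=196.43_deg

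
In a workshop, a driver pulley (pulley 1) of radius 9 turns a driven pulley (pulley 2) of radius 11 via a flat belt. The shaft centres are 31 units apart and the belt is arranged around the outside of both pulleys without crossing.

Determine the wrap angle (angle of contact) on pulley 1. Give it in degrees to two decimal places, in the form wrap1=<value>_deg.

wrap1=172.60_deg

open belt: β = asin((r2−r1)/C) = asin(2/31) = 3.6991°
wrap1 = π − 2β = 172.6019°
wrap2 = π + 2β = 187.3981°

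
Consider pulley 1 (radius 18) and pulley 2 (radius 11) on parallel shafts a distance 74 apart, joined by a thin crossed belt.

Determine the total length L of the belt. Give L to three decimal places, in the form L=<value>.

crossed belt: β = asin((r1+r2)/C) = asin(29/74) = 23.0723°
wrap1 = wrap2 = π + 2β = 226.1445°
tangent length = C·cosβ = 68.0808
L = (r1+r2)·wrap + 2·C·cosβ = 29·3.9470 + 2·68.0808 = 250.6237

L=250.624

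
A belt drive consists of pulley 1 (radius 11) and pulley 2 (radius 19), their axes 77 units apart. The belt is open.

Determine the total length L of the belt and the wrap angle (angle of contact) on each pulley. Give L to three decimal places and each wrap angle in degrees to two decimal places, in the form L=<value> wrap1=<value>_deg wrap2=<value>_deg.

open belt: β = asin((r2−r1)/C) = asin(8/77) = 5.9636°
wrap1 = π − 2β = 168.0729°
wrap2 = π + 2β = 191.9271°
tangent length = C·cosβ = 76.5833
L = r1·wrap1 + r2·wrap2 + 2·C·cosβ = 11·2.9334 + 19·3.3498 + 2·76.5833 = 249.0797

L=249.080 wrap1=168.07_deg wrap2=191.93_deg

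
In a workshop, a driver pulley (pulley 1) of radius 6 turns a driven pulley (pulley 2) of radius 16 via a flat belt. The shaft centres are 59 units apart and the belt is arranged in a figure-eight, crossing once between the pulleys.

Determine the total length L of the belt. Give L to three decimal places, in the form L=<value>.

crossed belt: β = asin((r1+r2)/C) = asin(22/59) = 21.8934°
wrap1 = wrap2 = π + 2β = 223.7869°
tangent length = C·cosβ = 54.7449
L = (r1+r2)·wrap + 2·C·cosβ = 22·3.9058 + 2·54.7449 = 195.4177

L=195.418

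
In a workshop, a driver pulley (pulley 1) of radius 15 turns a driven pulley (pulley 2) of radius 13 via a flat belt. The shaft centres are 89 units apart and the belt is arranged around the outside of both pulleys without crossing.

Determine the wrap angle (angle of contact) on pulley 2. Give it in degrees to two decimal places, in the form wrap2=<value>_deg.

open belt: β = asin((r2−r1)/C) = asin(-2/89) = -1.2877°
wrap1 = π − 2β = 182.5753°
wrap2 = π + 2β = 177.4247°

wrap2=177.42_deg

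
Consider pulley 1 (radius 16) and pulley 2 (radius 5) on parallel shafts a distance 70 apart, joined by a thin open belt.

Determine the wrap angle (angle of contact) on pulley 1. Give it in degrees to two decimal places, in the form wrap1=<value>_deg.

wrap1=198.08_deg

open belt: β = asin((r2−r1)/C) = asin(-11/70) = -9.0411°
wrap1 = π − 2β = 198.0822°
wrap2 = π + 2β = 161.9178°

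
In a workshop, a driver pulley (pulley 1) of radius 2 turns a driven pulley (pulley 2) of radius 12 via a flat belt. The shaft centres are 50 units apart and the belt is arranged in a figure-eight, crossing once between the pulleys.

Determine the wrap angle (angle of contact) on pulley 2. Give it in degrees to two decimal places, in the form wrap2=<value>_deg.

wrap2=212.52_deg

crossed belt: β = asin((r1+r2)/C) = asin(14/50) = 16.2602°
wrap1 = wrap2 = π + 2β = 212.5204°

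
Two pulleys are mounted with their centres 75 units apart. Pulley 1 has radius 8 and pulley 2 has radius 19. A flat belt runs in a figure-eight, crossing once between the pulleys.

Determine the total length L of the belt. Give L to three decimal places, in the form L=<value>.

crossed belt: β = asin((r1+r2)/C) = asin(27/75) = 21.1002°
wrap1 = wrap2 = π + 2β = 222.2004°
tangent length = C·cosβ = 69.9714
L = (r1+r2)·wrap + 2·C·cosβ = 27·3.8781 + 2·69.9714 = 244.6523

L=244.652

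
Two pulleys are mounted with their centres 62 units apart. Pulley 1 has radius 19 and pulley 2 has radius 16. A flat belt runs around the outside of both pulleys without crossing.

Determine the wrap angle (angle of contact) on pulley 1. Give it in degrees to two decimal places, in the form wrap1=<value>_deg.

wrap1=185.55_deg

open belt: β = asin((r2−r1)/C) = asin(-3/62) = -2.7735°
wrap1 = π − 2β = 185.5469°
wrap2 = π + 2β = 174.4531°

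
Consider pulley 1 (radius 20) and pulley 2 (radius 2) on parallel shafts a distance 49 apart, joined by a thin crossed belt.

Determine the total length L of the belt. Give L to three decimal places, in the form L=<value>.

crossed belt: β = asin((r1+r2)/C) = asin(22/49) = 26.6782°
wrap1 = wrap2 = π + 2β = 233.3565°
tangent length = C·cosβ = 43.7836
L = (r1+r2)·wrap + 2·C·cosβ = 22·4.0728 + 2·43.7836 = 177.1696

L=177.170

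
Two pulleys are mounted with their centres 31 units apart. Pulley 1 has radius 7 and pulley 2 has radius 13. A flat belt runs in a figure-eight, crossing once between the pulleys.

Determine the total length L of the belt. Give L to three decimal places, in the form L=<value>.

L=138.252

crossed belt: β = asin((r1+r2)/C) = asin(20/31) = 40.1778°
wrap1 = wrap2 = π + 2β = 260.3555°
tangent length = C·cosβ = 23.6854
L = (r1+r2)·wrap + 2·C·cosβ = 20·4.5441 + 2·23.6854 = 138.2521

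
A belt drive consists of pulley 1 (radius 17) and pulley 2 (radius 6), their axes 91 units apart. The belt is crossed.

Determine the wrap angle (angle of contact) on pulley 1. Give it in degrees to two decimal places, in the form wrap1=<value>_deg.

wrap1=209.28_deg

crossed belt: β = asin((r1+r2)/C) = asin(23/91) = 14.6401°
wrap1 = wrap2 = π + 2β = 209.2803°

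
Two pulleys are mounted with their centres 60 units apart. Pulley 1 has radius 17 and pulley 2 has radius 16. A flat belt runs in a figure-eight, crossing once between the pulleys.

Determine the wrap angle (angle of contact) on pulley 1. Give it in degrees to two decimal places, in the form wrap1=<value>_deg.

crossed belt: β = asin((r1+r2)/C) = asin(33/60) = 33.3670°
wrap1 = wrap2 = π + 2β = 246.7340°

wrap1=246.73_deg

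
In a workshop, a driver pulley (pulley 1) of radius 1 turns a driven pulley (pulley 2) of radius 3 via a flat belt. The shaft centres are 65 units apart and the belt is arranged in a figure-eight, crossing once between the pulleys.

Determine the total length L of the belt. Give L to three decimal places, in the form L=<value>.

crossed belt: β = asin((r1+r2)/C) = asin(4/65) = 3.5281°
wrap1 = wrap2 = π + 2β = 187.0562°
tangent length = C·cosβ = 64.8768
L = (r1+r2)·wrap + 2·C·cosβ = 4·3.2647 + 2·64.8768 = 142.8126

L=142.813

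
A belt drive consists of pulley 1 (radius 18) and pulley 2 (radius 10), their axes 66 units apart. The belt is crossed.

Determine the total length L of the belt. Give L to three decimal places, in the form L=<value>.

L=232.032

crossed belt: β = asin((r1+r2)/C) = asin(28/66) = 25.1027°
wrap1 = wrap2 = π + 2β = 230.2054°
tangent length = C·cosβ = 59.7662
L = (r1+r2)·wrap + 2·C·cosβ = 28·4.0178 + 2·59.7662 = 232.0320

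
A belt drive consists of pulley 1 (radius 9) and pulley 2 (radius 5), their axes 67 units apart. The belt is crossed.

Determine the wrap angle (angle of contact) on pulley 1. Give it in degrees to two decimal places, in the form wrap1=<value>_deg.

crossed belt: β = asin((r1+r2)/C) = asin(14/67) = 12.0611°
wrap1 = wrap2 = π + 2β = 204.1223°

wrap1=204.12_deg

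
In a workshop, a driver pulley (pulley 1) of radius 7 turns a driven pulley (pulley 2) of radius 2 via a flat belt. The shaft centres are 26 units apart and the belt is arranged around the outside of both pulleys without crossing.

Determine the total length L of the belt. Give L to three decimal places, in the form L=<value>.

open belt: β = asin((r2−r1)/C) = asin(-5/26) = -11.0875°
wrap1 = π − 2β = 202.1750°
wrap2 = π + 2β = 157.8250°
tangent length = C·cosβ = 25.5147
L = r1·wrap1 + r2·wrap2 + 2·C·cosβ = 7·3.5286 + 2·2.7546 + 2·25.5147 = 81.2389

L=81.239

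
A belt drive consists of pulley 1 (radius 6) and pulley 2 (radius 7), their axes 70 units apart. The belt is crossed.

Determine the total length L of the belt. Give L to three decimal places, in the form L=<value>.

L=183.262

crossed belt: β = asin((r1+r2)/C) = asin(13/70) = 10.7028°
wrap1 = wrap2 = π + 2β = 201.4056°
tangent length = C·cosβ = 68.7823
L = (r1+r2)·wrap + 2·C·cosβ = 13·3.5152 + 2·68.7823 = 183.2620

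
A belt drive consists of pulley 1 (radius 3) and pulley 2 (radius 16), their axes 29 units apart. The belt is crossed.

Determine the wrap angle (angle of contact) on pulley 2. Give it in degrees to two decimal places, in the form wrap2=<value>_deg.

wrap2=261.87_deg

crossed belt: β = asin((r1+r2)/C) = asin(19/29) = 40.9327°
wrap1 = wrap2 = π + 2β = 261.8654°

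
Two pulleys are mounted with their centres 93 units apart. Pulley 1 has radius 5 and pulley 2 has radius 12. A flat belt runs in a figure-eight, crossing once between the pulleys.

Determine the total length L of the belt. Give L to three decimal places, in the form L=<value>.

L=242.523

crossed belt: β = asin((r1+r2)/C) = asin(17/93) = 10.5326°
wrap1 = wrap2 = π + 2β = 201.0653°
tangent length = C·cosβ = 91.4330
L = (r1+r2)·wrap + 2·C·cosβ = 17·3.5093 + 2·91.4330 = 242.5233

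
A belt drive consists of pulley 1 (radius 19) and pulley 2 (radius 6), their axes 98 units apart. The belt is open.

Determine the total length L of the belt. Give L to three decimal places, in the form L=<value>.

L=276.267

open belt: β = asin((r2−r1)/C) = asin(-13/98) = -7.6229°
wrap1 = π − 2β = 195.2459°
wrap2 = π + 2β = 164.7541°
tangent length = C·cosβ = 97.1339
L = r1·wrap1 + r2·wrap2 + 2·C·cosβ = 19·3.4077 + 6·2.8755 + 2·97.1339 = 276.2668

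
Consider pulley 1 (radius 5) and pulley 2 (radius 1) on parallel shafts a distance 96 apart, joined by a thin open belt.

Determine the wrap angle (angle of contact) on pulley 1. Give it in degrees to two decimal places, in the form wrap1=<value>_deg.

wrap1=184.78_deg

open belt: β = asin((r2−r1)/C) = asin(-4/96) = -2.3880°
wrap1 = π − 2β = 184.7760°
wrap2 = π + 2β = 175.2240°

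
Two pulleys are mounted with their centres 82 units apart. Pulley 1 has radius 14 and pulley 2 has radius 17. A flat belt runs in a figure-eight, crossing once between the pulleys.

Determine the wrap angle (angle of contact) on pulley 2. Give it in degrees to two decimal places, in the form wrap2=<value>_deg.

wrap2=224.43_deg

crossed belt: β = asin((r1+r2)/C) = asin(31/82) = 22.2129°
wrap1 = wrap2 = π + 2β = 224.4257°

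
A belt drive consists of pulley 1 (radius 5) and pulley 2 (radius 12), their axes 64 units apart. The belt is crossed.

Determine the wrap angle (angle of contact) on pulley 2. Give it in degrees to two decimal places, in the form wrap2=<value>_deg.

wrap2=210.81_deg

crossed belt: β = asin((r1+r2)/C) = asin(17/64) = 15.4041°
wrap1 = wrap2 = π + 2β = 210.8082°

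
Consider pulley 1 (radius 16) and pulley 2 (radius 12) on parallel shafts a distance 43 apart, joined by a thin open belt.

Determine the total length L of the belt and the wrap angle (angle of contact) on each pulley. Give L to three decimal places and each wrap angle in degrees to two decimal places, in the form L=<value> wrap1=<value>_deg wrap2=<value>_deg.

L=174.337 wrap1=190.68_deg wrap2=169.32_deg

open belt: β = asin((r2−r1)/C) = asin(-4/43) = -5.3376°
wrap1 = π − 2β = 190.6751°
wrap2 = π + 2β = 169.3249°
tangent length = C·cosβ = 42.8135
L = r1·wrap1 + r2·wrap2 + 2·C·cosβ = 16·3.3279 + 12·2.9553 + 2·42.8135 = 174.3370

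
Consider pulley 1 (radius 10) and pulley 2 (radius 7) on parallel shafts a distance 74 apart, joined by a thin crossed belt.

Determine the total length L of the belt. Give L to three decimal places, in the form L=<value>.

crossed belt: β = asin((r1+r2)/C) = asin(17/74) = 13.2812°
wrap1 = wrap2 = π + 2β = 206.5623°
tangent length = C·cosβ = 72.0208
L = (r1+r2)·wrap + 2·C·cosβ = 17·3.6052 + 2·72.0208 = 205.3299

L=205.330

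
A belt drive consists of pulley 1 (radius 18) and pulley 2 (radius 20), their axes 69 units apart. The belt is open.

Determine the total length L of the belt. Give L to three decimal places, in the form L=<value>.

open belt: β = asin((r2−r1)/C) = asin(2/69) = 1.6610°
wrap1 = π − 2β = 176.6780°
wrap2 = π + 2β = 183.3220°
tangent length = C·cosβ = 68.9710
L = r1·wrap1 + r2·wrap2 + 2·C·cosβ = 18·3.0836 + 20·3.1996 + 2·68.9710 = 257.4385

L=257.438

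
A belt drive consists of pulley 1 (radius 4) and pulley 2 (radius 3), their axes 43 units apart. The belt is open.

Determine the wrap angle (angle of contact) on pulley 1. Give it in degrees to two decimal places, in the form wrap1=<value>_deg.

wrap1=182.67_deg

open belt: β = asin((r2−r1)/C) = asin(-1/43) = -1.3326°
wrap1 = π − 2β = 182.6652°
wrap2 = π + 2β = 177.3348°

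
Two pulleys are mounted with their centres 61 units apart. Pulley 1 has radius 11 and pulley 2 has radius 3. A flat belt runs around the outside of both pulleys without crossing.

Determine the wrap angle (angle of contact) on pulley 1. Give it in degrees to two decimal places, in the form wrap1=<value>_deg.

wrap1=195.07_deg

open belt: β = asin((r2−r1)/C) = asin(-8/61) = -7.5359°
wrap1 = π − 2β = 195.0718°
wrap2 = π + 2β = 164.9282°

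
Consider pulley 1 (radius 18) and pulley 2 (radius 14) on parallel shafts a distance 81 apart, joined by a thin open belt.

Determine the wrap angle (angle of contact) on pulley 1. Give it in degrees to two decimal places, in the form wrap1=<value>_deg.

open belt: β = asin((r2−r1)/C) = asin(-4/81) = -2.8306°
wrap1 = π − 2β = 185.6611°
wrap2 = π + 2β = 174.3389°

wrap1=185.66_deg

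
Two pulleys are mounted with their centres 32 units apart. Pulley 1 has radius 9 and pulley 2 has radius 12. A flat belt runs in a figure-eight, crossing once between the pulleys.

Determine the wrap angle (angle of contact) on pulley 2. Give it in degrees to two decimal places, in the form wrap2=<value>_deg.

wrap2=262.03_deg

crossed belt: β = asin((r1+r2)/C) = asin(21/32) = 41.0145°
wrap1 = wrap2 = π + 2β = 262.0290°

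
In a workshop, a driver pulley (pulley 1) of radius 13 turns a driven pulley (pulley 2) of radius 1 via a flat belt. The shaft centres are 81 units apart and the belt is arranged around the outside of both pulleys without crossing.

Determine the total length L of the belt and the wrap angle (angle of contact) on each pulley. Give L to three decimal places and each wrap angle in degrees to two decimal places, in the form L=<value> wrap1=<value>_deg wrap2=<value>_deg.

L=207.763 wrap1=197.04_deg wrap2=162.96_deg

open belt: β = asin((r2−r1)/C) = asin(-12/81) = -8.5196°
wrap1 = π − 2β = 197.0392°
wrap2 = π + 2β = 162.9608°
tangent length = C·cosβ = 80.1062
L = r1·wrap1 + r2·wrap2 + 2·C·cosβ = 13·3.4390 + 1·2.8442 + 2·80.1062 = 207.7633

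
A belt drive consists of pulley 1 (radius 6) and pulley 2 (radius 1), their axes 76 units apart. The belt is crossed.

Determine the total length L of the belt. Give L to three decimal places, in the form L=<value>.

crossed belt: β = asin((r1+r2)/C) = asin(7/76) = 5.2847°
wrap1 = wrap2 = π + 2β = 190.5695°
tangent length = C·cosβ = 75.6769
L = (r1+r2)·wrap + 2·C·cosβ = 7·3.3261 + 2·75.6769 = 174.6363

L=174.636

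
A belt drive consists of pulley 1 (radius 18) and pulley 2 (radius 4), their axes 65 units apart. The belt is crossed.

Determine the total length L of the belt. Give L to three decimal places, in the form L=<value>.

crossed belt: β = asin((r1+r2)/C) = asin(22/65) = 19.7832°
wrap1 = wrap2 = π + 2β = 219.5663°
tangent length = C·cosβ = 61.1637
L = (r1+r2)·wrap + 2·C·cosβ = 22·3.8322 + 2·61.1637 = 206.6349

L=206.635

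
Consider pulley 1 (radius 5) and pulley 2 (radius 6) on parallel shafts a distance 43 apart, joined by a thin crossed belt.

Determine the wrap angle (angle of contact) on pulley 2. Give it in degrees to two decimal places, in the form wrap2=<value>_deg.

crossed belt: β = asin((r1+r2)/C) = asin(11/43) = 14.8218°
wrap1 = wrap2 = π + 2β = 209.6436°

wrap2=209.64_deg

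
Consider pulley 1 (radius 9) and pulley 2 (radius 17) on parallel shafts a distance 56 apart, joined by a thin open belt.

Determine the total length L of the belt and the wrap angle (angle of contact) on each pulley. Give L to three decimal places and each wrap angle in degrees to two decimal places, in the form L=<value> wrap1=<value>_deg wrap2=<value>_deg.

open belt: β = asin((r2−r1)/C) = asin(8/56) = 8.2132°
wrap1 = π − 2β = 163.5736°
wrap2 = π + 2β = 196.4264°
tangent length = C·cosβ = 55.4256
L = r1·wrap1 + r2·wrap2 + 2·C·cosβ = 9·2.8549 + 17·3.4283 + 2·55.4256 = 194.8262

L=194.826 wrap1=163.57_deg wrap2=196.43_deg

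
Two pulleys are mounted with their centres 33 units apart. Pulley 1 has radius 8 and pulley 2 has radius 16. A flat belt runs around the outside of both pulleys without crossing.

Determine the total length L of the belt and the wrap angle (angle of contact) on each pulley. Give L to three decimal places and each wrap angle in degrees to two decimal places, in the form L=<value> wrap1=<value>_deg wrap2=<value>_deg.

L=143.347 wrap1=151.94_deg wrap2=208.06_deg

open belt: β = asin((r2−r1)/C) = asin(8/33) = 14.0297°
wrap1 = π − 2β = 151.9407°
wrap2 = π + 2β = 208.0593°
tangent length = C·cosβ = 32.0156
L = r1·wrap1 + r2·wrap2 + 2·C·cosβ = 8·2.6519 + 16·3.6313 + 2·32.0156 = 143.3473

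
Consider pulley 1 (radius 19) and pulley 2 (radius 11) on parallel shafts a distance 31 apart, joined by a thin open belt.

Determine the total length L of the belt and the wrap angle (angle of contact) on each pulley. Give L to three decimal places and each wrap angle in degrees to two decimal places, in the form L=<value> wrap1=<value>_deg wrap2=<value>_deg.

open belt: β = asin((r2−r1)/C) = asin(-8/31) = -14.9552°
wrap1 = π − 2β = 209.9105°
wrap2 = π + 2β = 150.0895°
tangent length = C·cosβ = 29.9500
L = r1·wrap1 + r2·wrap2 + 2·C·cosβ = 19·3.6636 + 11·2.6196 + 2·29.9500 = 158.3240

L=158.324 wrap1=209.91_deg wrap2=150.09_deg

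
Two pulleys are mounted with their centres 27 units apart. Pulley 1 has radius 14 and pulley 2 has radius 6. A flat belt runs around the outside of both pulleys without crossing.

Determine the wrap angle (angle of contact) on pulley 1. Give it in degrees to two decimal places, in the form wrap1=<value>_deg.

open belt: β = asin((r2−r1)/C) = asin(-8/27) = -17.2353°
wrap1 = π − 2β = 214.4706°
wrap2 = π + 2β = 145.5294°

wrap1=214.47_deg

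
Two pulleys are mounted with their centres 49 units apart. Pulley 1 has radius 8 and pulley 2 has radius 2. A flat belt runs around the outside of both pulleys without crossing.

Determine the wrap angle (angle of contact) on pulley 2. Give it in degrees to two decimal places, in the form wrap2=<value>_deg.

open belt: β = asin((r2−r1)/C) = asin(-6/49) = -7.0335°
wrap1 = π − 2β = 194.0669°
wrap2 = π + 2β = 165.9331°

wrap2=165.93_deg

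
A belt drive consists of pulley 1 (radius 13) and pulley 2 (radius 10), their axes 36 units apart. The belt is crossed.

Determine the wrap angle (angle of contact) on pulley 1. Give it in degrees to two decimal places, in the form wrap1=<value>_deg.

crossed belt: β = asin((r1+r2)/C) = asin(23/36) = 39.7090°
wrap1 = wrap2 = π + 2β = 259.4180°

wrap1=259.42_deg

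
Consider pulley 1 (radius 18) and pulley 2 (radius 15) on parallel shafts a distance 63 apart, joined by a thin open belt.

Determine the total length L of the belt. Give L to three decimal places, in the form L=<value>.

open belt: β = asin((r2−r1)/C) = asin(-3/63) = -2.7294°
wrap1 = π − 2β = 185.4588°
wrap2 = π + 2β = 174.5412°
tangent length = C·cosβ = 62.9285
L = r1·wrap1 + r2·wrap2 + 2·C·cosβ = 18·3.2369 + 15·3.0463 + 2·62.9285 = 229.8154

L=229.815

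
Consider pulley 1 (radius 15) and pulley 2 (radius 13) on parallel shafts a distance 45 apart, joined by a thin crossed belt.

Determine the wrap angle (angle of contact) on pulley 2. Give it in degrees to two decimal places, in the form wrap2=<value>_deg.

crossed belt: β = asin((r1+r2)/C) = asin(28/45) = 38.4786°
wrap1 = wrap2 = π + 2β = 256.9572°

wrap2=256.96_deg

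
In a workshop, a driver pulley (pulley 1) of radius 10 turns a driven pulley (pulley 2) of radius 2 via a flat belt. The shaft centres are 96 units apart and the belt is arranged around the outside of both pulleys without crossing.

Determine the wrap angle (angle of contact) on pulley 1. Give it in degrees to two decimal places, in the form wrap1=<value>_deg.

open belt: β = asin((r2−r1)/C) = asin(-8/96) = -4.7802°
wrap1 = π − 2β = 189.5604°
wrap2 = π + 2β = 170.4396°

wrap1=189.56_deg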